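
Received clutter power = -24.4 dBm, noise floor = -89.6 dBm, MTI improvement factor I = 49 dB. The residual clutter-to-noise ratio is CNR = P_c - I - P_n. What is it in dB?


CNR = -24.4 - 49 - (-89.6) = 16.2 dB

16.2 dB


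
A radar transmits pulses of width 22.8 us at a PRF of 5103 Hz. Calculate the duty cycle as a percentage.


DC = 22.8e-6 * 5103 * 100 = 11.63%

11.63%


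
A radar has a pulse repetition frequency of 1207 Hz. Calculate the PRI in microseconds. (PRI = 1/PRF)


PRI = 1/1207 = 0.0008285004 s = 828.5 us

828.5 us


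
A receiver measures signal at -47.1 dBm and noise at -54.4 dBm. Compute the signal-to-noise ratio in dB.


SNR = -47.1 - (-54.4) = 7.3 dB

7.3 dB


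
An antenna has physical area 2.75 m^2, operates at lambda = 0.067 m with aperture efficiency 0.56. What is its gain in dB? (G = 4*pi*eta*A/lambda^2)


G_linear = 4*pi*0.56*2.75/0.067^2 = 4311.03
G_dB = 10*log10(4311.03) = 36.3 dB

36.3 dB


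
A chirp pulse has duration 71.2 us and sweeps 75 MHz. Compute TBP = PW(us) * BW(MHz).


TBP = 71.2 * 75 = 5340.0

5340.0


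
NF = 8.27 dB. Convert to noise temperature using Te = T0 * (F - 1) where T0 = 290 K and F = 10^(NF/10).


NF_lin = 10^(8.27/10) = 6.714289
Te = 290 * (6.714289 - 1) = 1657.1 K

1657.1 K


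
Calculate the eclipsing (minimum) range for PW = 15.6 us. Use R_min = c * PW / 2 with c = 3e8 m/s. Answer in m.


R_min = 3e8 * 15.6e-6 / 2 = 2340.0 m

2340.0 m


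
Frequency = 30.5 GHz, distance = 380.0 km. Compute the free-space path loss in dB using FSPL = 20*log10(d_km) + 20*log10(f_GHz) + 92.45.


20*log10(380.0) = 51.6
20*log10(30.5) = 29.69
FSPL = 173.7 dB

173.7 dB


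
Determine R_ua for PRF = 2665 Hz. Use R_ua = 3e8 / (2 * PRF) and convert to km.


R_ua = 3e8 / (2 * 2665) = 56285.2 m = 56.3 km

56.3 km


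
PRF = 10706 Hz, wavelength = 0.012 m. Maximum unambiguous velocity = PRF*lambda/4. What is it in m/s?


V_ua = 10706 * 0.012 / 4 = 32.1 m/s

32.1 m/s


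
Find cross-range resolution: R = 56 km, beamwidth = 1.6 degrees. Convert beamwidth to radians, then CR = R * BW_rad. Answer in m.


BW_rad = 0.027925268
CR = 56000 * 0.027925268 = 1563.8 m

1563.8 m


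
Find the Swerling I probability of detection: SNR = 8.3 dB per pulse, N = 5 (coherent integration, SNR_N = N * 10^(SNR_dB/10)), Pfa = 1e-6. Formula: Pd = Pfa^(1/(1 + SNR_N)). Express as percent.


SNR_lin = 10^(8.3/10) = 6.76083
SNR_N = 5 * 6.76083 = 33.80415
1/(1 + SNR_N) = 1/34.80415 = 0.0287322
Pd = (1e-6)^0.0287322 = 0.67237
Pd = 67.2%

67.2%


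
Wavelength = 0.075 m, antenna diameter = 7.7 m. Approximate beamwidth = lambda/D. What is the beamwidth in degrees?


BW_rad = 0.075 / 7.7 = 0.00974
BW_deg = 0.56 degrees

0.56 degrees


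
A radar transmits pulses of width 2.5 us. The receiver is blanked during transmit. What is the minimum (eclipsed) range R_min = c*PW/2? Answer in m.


R_min = 3e8 * 2.5e-6 / 2 = 375.0 m

375.0 m


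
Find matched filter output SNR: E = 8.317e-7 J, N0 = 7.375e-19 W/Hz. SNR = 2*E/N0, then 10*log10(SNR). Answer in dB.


SNR_lin = 2 * 8.317e-7 / 7.375e-19 = 2.255e12
SNR_dB = 10*log10(2.255e12) = 123.5 dB

123.5 dB


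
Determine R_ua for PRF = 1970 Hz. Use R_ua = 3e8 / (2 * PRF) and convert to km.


R_ua = 3e8 / (2 * 1970) = 76142.1 m = 76.1 km

76.1 km


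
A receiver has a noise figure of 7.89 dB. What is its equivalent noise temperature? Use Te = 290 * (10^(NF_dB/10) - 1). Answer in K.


NF_lin = 10^(7.89/10) = 6.151769
Te = 290 * (6.151769 - 1) = 1494.0 K

1494.0 K


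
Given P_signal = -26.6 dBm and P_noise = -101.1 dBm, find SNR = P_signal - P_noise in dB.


SNR = -26.6 - (-101.1) = 74.5 dB

74.5 dB


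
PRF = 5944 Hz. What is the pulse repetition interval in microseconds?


PRI = 1/5944 = 0.0001682369 s = 168.2 us

168.2 us


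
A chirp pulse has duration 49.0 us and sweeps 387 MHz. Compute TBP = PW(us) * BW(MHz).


TBP = 49.0 * 387 = 18963.0

18963.0


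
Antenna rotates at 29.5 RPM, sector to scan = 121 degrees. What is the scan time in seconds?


t = 121 / (29.5 * 360) * 60 = 0.68 s

0.68 s


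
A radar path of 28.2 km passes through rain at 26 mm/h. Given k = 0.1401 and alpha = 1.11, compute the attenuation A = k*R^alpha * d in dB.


gamma = 0.1401 * 26^1.11 = 5.21265 dB/km
A = 5.21265 * 28.2 = 147.0 dB

147.0 dB


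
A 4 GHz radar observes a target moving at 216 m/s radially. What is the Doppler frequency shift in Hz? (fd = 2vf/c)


fd = 2 * 216 * 4000000000.0 / 3e8 = 5760.0 Hz

5760.0 Hz


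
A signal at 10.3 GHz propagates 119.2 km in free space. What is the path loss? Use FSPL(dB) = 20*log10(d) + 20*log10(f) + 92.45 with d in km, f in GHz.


20*log10(119.2) = 41.53
20*log10(10.3) = 20.26
FSPL = 154.2 dB

154.2 dB


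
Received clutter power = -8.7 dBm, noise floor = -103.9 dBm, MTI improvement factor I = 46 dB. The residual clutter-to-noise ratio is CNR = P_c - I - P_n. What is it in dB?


CNR = -8.7 - 46 - (-103.9) = 49.2 dB

49.2 dB


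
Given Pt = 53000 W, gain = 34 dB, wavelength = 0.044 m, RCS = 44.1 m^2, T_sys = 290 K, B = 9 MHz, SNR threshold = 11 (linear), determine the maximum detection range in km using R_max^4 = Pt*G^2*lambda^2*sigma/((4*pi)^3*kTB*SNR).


G_lin = 10^(34/10) = 2511.886432
R^4 = 53000 * 2511.886432^2 * 0.044^2 * 44.1 / ((4*pi)^3 * 1.38e-23 * 290 * 9000000.0 * 11)
R^4 = 3.63143e19 m^4
R_max = (3.63143e19)^(1/4) = 77628.2 m = 77.6 km

77.6 km


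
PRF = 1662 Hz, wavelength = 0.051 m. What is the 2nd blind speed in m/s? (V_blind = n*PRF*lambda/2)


V_blind = 2 * 1662 * 0.051 / 2 = 84.8 m/s

84.8 m/s


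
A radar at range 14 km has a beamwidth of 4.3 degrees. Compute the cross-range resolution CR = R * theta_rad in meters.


BW_rad = 0.075049158
CR = 14000 * 0.075049158 = 1050.7 m

1050.7 m


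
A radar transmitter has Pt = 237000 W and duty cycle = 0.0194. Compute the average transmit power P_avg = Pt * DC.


P_avg = 237000 * 0.0194 = 4597.8 W

4597.8 W


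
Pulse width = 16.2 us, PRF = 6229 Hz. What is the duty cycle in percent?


DC = 16.2e-6 * 6229 * 100 = 10.09%

10.09%


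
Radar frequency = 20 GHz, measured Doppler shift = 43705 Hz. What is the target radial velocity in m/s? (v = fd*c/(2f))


v = 43705 * 3e8 / (2 * 20000000000.0) = 327.8 m/s

327.8 m/s


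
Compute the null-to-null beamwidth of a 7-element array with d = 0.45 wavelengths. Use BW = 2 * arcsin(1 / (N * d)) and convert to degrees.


1/(N*d) = 1/(7*0.45) = 0.31746
BW = 2*arcsin(0.31746) = 37.0 degrees

37.0 degrees


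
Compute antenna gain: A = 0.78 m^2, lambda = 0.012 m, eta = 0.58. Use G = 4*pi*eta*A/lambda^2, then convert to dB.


G_linear = 4*pi*0.58*0.78/0.012^2 = 39479.35
G_dB = 10*log10(39479.35) = 46.0 dB

46.0 dB


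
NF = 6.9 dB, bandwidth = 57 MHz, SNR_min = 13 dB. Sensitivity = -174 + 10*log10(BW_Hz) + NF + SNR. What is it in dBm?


10*log10(57000000.0) = 77.56
S = -174 + 77.56 + 6.9 + 13 = -76.5 dBm

-76.5 dBm


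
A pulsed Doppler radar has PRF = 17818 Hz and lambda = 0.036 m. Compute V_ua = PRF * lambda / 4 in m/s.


V_ua = 17818 * 0.036 / 4 = 160.4 m/s

160.4 m/s


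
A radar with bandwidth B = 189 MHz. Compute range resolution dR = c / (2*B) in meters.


dR = 3e8 / (2 * 189000000.0) = 0.79 m

0.79 m


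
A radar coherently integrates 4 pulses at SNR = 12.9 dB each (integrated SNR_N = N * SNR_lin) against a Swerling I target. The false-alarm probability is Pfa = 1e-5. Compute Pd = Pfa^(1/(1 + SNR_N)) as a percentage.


SNR_lin = 10^(12.9/10) = 19.49845
SNR_N = 4 * 19.49845 = 77.9938
1/(1 + SNR_N) = 1/78.9938 = 0.0126592
Pd = (1e-5)^0.0126592 = 0.86438
Pd = 86.4%

86.4%


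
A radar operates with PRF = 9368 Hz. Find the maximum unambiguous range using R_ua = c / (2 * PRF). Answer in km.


R_ua = 3e8 / (2 * 9368) = 16012.0 m = 16.0 km

16.0 km


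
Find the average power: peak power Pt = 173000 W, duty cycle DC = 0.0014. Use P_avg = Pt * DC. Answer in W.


P_avg = 173000 * 0.0014 = 242.2 W

242.2 W


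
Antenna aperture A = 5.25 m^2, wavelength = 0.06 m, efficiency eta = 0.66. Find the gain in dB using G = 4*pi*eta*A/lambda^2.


G_linear = 4*pi*0.66*5.25/0.06^2 = 12095.13
G_dB = 10*log10(12095.13) = 40.8 dB

40.8 dB


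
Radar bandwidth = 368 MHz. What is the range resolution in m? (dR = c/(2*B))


dR = 3e8 / (2 * 368000000.0) = 0.41 m

0.41 m


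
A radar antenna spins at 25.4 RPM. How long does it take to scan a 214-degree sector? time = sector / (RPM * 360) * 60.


t = 214 / (25.4 * 360) * 60 = 1.4 s

1.4 s


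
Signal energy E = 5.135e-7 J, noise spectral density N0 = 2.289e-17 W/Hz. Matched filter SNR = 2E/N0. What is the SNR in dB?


SNR_lin = 2 * 5.135e-7 / 2.289e-17 = 4.487e10
SNR_dB = 10*log10(4.487e10) = 106.5 dB

106.5 dB


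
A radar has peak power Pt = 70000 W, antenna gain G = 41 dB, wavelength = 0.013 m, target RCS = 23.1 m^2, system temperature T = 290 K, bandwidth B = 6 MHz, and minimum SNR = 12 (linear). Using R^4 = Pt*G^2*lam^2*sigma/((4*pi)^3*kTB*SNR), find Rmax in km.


G_lin = 10^(41/10) = 12589.254118
R^4 = 70000 * 12589.254118^2 * 0.013^2 * 23.1 / ((4*pi)^3 * 1.38e-23 * 290 * 6000000.0 * 12)
R^4 = 7.57456e19 m^4
R_max = (7.57456e19)^(1/4) = 93290.9 m = 93.3 km

93.3 km


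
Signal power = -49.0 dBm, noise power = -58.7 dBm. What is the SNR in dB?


SNR = -49.0 - (-58.7) = 9.7 dB

9.7 dB


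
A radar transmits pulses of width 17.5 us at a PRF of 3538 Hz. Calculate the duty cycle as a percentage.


DC = 17.5e-6 * 3538 * 100 = 6.19%

6.19%


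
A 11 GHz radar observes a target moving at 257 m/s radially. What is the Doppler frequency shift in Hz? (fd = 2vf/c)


fd = 2 * 257 * 11000000000.0 / 3e8 = 18846.7 Hz

18846.7 Hz


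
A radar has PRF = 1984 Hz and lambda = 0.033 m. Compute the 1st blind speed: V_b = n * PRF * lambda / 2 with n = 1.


V_blind = 1 * 1984 * 0.033 / 2 = 32.7 m/s

32.7 m/s


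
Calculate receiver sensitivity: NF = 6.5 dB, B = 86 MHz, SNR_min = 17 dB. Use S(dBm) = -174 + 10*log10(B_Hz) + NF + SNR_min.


10*log10(86000000.0) = 79.34
S = -174 + 79.34 + 6.5 + 17 = -71.2 dBm

-71.2 dBm


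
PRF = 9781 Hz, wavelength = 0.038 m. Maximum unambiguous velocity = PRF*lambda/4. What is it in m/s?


V_ua = 9781 * 0.038 / 4 = 92.9 m/s

92.9 m/s


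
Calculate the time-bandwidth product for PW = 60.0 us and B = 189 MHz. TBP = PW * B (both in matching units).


TBP = 60.0 * 189 = 11340.0

11340.0


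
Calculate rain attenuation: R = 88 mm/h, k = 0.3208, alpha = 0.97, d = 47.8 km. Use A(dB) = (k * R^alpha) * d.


gamma = 0.3208 * 88^0.97 = 24.682125 dB/km
A = 24.682125 * 47.8 = 1179.81 dB

1179.81 dB


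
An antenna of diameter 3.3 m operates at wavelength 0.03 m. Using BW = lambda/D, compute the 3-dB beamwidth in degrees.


BW_rad = 0.03 / 3.3 = 0.009091
BW_deg = 0.52 degrees

0.52 degrees


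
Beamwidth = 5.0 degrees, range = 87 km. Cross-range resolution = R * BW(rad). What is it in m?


BW_rad = 0.087266463
CR = 87000 * 0.087266463 = 7592.2 m

7592.2 m


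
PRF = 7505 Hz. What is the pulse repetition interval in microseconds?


PRI = 1/7505 = 0.0001332445 s = 133.2 us

133.2 us


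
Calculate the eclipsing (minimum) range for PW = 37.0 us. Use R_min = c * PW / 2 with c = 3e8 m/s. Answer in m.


R_min = 3e8 * 37.0e-6 / 2 = 5550.0 m

5550.0 m


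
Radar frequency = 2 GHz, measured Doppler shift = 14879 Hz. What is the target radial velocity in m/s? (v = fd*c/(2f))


v = 14879 * 3e8 / (2 * 2000000000.0) = 1115.9 m/s

1115.9 m/s


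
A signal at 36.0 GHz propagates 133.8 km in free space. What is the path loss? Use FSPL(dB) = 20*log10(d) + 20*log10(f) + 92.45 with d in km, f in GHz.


20*log10(133.8) = 42.53
20*log10(36.0) = 31.13
FSPL = 166.1 dB

166.1 dB


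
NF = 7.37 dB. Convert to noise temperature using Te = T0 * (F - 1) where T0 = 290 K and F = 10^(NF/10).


NF_lin = 10^(7.37/10) = 5.457579
Te = 290 * (5.457579 - 1) = 1292.7 K

1292.7 K


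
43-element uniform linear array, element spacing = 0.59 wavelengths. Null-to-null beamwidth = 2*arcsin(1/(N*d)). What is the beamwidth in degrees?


1/(N*d) = 1/(43*0.59) = 0.039417
BW = 2*arcsin(0.039417) = 4.5 degrees

4.5 degrees


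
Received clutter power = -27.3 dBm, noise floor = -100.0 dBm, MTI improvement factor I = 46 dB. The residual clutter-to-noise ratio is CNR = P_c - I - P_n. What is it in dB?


CNR = -27.3 - 46 - (-100.0) = 26.7 dB

26.7 dB


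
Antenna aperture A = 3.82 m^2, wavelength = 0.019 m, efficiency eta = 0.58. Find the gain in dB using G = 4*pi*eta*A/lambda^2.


G_linear = 4*pi*0.58*3.82/0.019^2 = 77124.79
G_dB = 10*log10(77124.79) = 48.9 dB

48.9 dB


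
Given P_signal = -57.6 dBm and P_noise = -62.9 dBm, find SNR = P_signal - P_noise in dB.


SNR = -57.6 - (-62.9) = 5.3 dB

5.3 dB


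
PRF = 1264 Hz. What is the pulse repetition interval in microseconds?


PRI = 1/1264 = 0.0007911392 s = 791.1 us

791.1 us


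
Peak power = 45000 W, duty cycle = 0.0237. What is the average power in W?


P_avg = 45000 * 0.0237 = 1066.5 W

1066.5 W


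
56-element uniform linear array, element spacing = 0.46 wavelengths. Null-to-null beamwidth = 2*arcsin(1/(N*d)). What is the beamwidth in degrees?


1/(N*d) = 1/(56*0.46) = 0.03882
BW = 2*arcsin(0.03882) = 4.4 degrees

4.4 degrees


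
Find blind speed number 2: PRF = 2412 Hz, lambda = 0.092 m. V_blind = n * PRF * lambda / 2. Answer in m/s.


V_blind = 2 * 2412 * 0.092 / 2 = 221.9 m/s

221.9 m/s


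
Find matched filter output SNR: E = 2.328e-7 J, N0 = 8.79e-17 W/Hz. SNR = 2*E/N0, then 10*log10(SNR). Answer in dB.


SNR_lin = 2 * 2.328e-7 / 8.79e-17 = 5.297e9
SNR_dB = 10*log10(5.297e9) = 97.2 dB

97.2 dB


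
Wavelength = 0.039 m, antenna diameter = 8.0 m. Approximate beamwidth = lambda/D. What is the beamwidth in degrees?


BW_rad = 0.039 / 8.0 = 0.004875
BW_deg = 0.28 degrees

0.28 degrees


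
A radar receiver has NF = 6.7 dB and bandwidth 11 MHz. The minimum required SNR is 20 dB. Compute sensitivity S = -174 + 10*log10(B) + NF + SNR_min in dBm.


10*log10(11000000.0) = 70.41
S = -174 + 70.41 + 6.7 + 20 = -76.9 dBm

-76.9 dBm


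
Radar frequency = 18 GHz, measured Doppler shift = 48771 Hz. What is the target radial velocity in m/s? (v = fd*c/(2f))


v = 48771 * 3e8 / (2 * 18000000000.0) = 406.4 m/s

406.4 m/s


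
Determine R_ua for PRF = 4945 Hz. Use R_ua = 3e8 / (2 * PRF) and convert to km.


R_ua = 3e8 / (2 * 4945) = 30333.7 m = 30.3 km

30.3 km


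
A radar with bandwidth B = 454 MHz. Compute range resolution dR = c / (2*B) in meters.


dR = 3e8 / (2 * 454000000.0) = 0.33 m

0.33 m


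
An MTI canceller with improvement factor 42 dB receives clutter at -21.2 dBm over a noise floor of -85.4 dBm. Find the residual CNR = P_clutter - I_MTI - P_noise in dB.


CNR = -21.2 - 42 - (-85.4) = 22.2 dB

22.2 dB


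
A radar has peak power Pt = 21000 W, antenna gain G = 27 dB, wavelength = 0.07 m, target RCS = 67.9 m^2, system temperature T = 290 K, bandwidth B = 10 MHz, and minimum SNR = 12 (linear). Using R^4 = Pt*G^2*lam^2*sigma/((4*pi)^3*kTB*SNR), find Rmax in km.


G_lin = 10^(27/10) = 501.187234
R^4 = 21000 * 501.187234^2 * 0.07^2 * 67.9 / ((4*pi)^3 * 1.38e-23 * 290 * 10000000.0 * 12)
R^4 = 1.84161e18 m^4
R_max = (1.84161e18)^(1/4) = 36838.3 m = 36.8 km

36.8 km


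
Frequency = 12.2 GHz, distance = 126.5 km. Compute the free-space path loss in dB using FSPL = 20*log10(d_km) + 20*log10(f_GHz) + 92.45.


20*log10(126.5) = 42.04
20*log10(12.2) = 21.73
FSPL = 156.2 dB

156.2 dB


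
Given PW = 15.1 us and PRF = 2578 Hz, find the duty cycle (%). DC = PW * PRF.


DC = 15.1e-6 * 2578 * 100 = 3.89%

3.89%


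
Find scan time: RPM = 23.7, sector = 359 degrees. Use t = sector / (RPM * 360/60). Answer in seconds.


t = 359 / (23.7 * 360) * 60 = 2.52 s

2.52 s


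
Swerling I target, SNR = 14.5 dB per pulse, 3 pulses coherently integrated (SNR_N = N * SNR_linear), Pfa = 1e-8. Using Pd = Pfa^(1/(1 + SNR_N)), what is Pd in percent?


SNR_lin = 10^(14.5/10) = 28.18383
SNR_N = 3 * 28.18383 = 84.55149
1/(1 + SNR_N) = 1/85.55149 = 0.0116889
Pd = (1e-8)^0.0116889 = 0.80629
Pd = 80.6%

80.6%


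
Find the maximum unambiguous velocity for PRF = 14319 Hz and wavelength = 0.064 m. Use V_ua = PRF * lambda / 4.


V_ua = 14319 * 0.064 / 4 = 229.1 m/s

229.1 m/s


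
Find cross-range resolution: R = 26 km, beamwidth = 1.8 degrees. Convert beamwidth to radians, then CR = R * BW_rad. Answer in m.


BW_rad = 0.031415927
CR = 26000 * 0.031415927 = 816.8 m

816.8 m


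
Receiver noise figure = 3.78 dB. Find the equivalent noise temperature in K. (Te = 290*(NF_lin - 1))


NF_lin = 10^(3.78/10) = 2.387811
Te = 290 * (2.387811 - 1) = 402.5 K

402.5 K


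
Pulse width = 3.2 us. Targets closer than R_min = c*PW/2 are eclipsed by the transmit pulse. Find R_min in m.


R_min = 3e8 * 3.2e-6 / 2 = 480.0 m

480.0 m


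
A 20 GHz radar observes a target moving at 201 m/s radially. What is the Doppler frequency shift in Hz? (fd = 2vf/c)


fd = 2 * 201 * 20000000000.0 / 3e8 = 26800.0 Hz

26800.0 Hz


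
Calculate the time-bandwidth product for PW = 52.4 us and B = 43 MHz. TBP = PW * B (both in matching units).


TBP = 52.4 * 43 = 2253.2

2253.2


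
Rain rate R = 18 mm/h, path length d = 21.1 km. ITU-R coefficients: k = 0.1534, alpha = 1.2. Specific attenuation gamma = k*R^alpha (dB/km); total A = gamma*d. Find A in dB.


gamma = 0.1534 * 18^1.2 = 4.922122 dB/km
A = 4.922122 * 21.1 = 103.86 dB

103.86 dB


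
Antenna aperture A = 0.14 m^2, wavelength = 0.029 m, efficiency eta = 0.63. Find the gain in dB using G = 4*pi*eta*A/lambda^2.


G_linear = 4*pi*0.63*0.14/0.029^2 = 1317.9
G_dB = 10*log10(1317.9) = 31.2 dB

31.2 dB


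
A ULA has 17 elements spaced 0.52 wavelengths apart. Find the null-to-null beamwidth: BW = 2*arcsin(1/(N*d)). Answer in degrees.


1/(N*d) = 1/(17*0.52) = 0.113122
BW = 2*arcsin(0.113122) = 13.0 degrees

13.0 degrees


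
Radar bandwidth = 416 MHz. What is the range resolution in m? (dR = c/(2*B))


dR = 3e8 / (2 * 416000000.0) = 0.36 m

0.36 m


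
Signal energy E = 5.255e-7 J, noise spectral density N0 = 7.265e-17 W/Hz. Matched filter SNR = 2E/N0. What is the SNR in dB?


SNR_lin = 2 * 5.255e-7 / 7.265e-17 = 1.447e10
SNR_dB = 10*log10(1.447e10) = 101.6 dB

101.6 dB


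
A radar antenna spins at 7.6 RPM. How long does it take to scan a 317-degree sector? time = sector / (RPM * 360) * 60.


t = 317 / (7.6 * 360) * 60 = 6.95 s

6.95 s


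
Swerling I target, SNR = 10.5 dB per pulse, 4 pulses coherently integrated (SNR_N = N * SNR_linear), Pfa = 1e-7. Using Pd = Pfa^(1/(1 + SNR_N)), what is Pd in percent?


SNR_lin = 10^(10.5/10) = 11.22018
SNR_N = 4 * 11.22018 = 44.88072
1/(1 + SNR_N) = 1/45.88072 = 0.0217956
Pd = (1e-7)^0.0217956 = 0.70377
Pd = 70.4%

70.4%


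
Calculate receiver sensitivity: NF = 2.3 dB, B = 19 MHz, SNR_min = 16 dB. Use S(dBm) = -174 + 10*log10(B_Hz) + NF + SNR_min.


10*log10(19000000.0) = 72.79
S = -174 + 72.79 + 2.3 + 16 = -82.9 dBm

-82.9 dBm


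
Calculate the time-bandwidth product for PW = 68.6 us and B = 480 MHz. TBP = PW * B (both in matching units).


TBP = 68.6 * 480 = 32928.0

32928.0


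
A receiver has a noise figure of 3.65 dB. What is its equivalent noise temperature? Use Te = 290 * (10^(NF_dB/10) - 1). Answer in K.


NF_lin = 10^(3.65/10) = 2.317395
Te = 290 * (2.317395 - 1) = 382.0 K

382.0 K


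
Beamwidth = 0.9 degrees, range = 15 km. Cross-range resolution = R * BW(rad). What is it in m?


BW_rad = 0.015707963
CR = 15000 * 0.015707963 = 235.6 m

235.6 m


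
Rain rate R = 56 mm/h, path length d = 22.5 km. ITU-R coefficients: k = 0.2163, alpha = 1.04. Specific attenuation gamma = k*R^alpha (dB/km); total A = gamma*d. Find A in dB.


gamma = 0.2163 * 56^1.04 = 14.228924 dB/km
A = 14.228924 * 22.5 = 320.15 dB

320.15 dB


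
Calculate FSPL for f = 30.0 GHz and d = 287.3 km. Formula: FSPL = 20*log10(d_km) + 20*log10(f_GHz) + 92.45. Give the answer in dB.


20*log10(287.3) = 49.17
20*log10(30.0) = 29.54
FSPL = 171.2 dB

171.2 dB


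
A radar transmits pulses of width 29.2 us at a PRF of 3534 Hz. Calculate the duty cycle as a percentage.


DC = 29.2e-6 * 3534 * 100 = 10.32%

10.32%


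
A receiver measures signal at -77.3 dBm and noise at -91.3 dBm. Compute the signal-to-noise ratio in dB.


SNR = -77.3 - (-91.3) = 14.0 dB

14.0 dB


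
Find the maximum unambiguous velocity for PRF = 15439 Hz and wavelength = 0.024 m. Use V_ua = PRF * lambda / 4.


V_ua = 15439 * 0.024 / 4 = 92.6 m/s

92.6 m/s


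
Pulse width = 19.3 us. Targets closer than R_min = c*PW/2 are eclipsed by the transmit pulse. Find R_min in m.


R_min = 3e8 * 19.3e-6 / 2 = 2895.0 m

2895.0 m


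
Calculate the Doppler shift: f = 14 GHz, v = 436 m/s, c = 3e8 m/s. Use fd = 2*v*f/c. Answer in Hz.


fd = 2 * 436 * 14000000000.0 / 3e8 = 40693.3 Hz

40693.3 Hz


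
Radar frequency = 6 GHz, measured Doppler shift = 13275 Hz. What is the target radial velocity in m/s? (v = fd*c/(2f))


v = 13275 * 3e8 / (2 * 6000000000.0) = 331.9 m/s

331.9 m/s


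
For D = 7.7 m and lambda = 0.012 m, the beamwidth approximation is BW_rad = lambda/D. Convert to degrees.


BW_rad = 0.012 / 7.7 = 0.001558
BW_deg = 0.09 degrees

0.09 degrees


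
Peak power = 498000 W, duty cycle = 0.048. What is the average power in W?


P_avg = 498000 * 0.048 = 23904.0 W

23904.0 W


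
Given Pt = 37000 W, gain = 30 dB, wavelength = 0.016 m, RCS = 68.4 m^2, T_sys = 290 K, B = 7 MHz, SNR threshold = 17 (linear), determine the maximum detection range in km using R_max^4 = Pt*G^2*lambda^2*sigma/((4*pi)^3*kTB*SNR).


G_lin = 10^(30/10) = 1000.0
R^4 = 37000 * 1000.0^2 * 0.016^2 * 68.4 / ((4*pi)^3 * 1.38e-23 * 290 * 7000000.0 * 17)
R^4 = 6.85558e17 m^4
R_max = (6.85558e17)^(1/4) = 28774.7 m = 28.8 km

28.8 km


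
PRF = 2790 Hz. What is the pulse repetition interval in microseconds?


PRI = 1/2790 = 0.0003584229 s = 358.4 us

358.4 us


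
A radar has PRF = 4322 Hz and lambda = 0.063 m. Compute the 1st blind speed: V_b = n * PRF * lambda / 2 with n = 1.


V_blind = 1 * 4322 * 0.063 / 2 = 136.1 m/s

136.1 m/s


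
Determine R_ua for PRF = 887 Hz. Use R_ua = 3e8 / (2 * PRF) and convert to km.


R_ua = 3e8 / (2 * 887) = 169109.4 m = 169.1 km

169.1 km


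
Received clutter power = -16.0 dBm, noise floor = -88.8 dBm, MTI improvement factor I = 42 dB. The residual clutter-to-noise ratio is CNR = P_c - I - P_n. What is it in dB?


CNR = -16.0 - 42 - (-88.8) = 30.8 dB

30.8 dB


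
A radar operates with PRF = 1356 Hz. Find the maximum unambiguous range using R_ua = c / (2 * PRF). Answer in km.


R_ua = 3e8 / (2 * 1356) = 110619.5 m = 110.6 km

110.6 km


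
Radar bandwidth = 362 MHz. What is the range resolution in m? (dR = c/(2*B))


dR = 3e8 / (2 * 362000000.0) = 0.41 m

0.41 m


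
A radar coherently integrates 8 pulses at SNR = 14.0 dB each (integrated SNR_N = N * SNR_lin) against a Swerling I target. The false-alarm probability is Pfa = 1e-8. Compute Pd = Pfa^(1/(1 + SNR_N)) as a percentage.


SNR_lin = 10^(14.0/10) = 25.11886
SNR_N = 8 * 25.11886 = 200.95088
1/(1 + SNR_N) = 1/201.95088 = 0.0049517
Pd = (1e-8)^0.0049517 = 0.91282
Pd = 91.3%

91.3%


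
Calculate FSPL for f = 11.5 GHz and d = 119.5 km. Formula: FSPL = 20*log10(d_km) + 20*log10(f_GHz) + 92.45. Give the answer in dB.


20*log10(119.5) = 41.55
20*log10(11.5) = 21.21
FSPL = 155.2 dB

155.2 dB


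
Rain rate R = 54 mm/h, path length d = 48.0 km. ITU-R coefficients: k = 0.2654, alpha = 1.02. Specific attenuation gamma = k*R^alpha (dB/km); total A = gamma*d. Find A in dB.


gamma = 0.2654 * 54^1.02 = 15.521817 dB/km
A = 15.521817 * 48.0 = 745.05 dB

745.05 dB


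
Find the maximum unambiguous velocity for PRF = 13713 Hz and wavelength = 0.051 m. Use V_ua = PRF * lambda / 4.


V_ua = 13713 * 0.051 / 4 = 174.8 m/s

174.8 m/s


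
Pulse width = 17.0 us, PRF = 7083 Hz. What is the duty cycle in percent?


DC = 17.0e-6 * 7083 * 100 = 12.04%

12.04%


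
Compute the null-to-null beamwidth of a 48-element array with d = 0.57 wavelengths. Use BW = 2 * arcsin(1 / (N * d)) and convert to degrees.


1/(N*d) = 1/(48*0.57) = 0.03655
BW = 2*arcsin(0.03655) = 4.2 degrees

4.2 degrees


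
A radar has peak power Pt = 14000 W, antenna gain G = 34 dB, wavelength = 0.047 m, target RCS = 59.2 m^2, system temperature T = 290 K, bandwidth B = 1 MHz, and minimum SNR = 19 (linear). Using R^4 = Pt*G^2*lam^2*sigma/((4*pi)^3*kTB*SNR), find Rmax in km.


G_lin = 10^(34/10) = 2511.886432
R^4 = 14000 * 2511.886432^2 * 0.047^2 * 59.2 / ((4*pi)^3 * 1.38e-23 * 290 * 1000000.0 * 19)
R^4 = 7.6557e19 m^4
R_max = (7.6557e19)^(1/4) = 93539.8 m = 93.5 km

93.5 km


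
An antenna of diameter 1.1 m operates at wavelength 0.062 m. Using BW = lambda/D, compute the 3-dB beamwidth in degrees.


BW_rad = 0.062 / 1.1 = 0.056364
BW_deg = 3.23 degrees

3.23 degrees


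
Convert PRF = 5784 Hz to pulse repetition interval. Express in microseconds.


PRI = 1/5784 = 0.0001728907 s = 172.9 us

172.9 us


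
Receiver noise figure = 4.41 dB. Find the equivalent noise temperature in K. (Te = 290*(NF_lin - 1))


NF_lin = 10^(4.41/10) = 2.760578
Te = 290 * (2.760578 - 1) = 510.6 K

510.6 K


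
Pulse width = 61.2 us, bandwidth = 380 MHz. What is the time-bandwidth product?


TBP = 61.2 * 380 = 23256.0

23256.0


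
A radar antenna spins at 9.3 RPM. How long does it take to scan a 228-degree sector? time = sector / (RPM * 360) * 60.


t = 228 / (9.3 * 360) * 60 = 4.09 s

4.09 s


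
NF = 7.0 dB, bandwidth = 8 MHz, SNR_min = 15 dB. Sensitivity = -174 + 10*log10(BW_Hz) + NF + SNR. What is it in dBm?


10*log10(8000000.0) = 69.03
S = -174 + 69.03 + 7.0 + 15 = -83.0 dBm

-83.0 dBm


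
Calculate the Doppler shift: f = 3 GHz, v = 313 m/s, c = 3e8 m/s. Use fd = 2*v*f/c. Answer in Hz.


fd = 2 * 313 * 3000000000.0 / 3e8 = 6260.0 Hz

6260.0 Hz


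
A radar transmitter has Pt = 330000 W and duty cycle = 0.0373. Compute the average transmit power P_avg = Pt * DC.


P_avg = 330000 * 0.0373 = 12309.0 W

12309.0 W


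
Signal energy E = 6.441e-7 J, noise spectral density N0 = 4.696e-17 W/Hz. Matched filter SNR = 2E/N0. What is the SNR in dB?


SNR_lin = 2 * 6.441e-7 / 4.696e-17 = 2.743e10
SNR_dB = 10*log10(2.743e10) = 104.4 dB

104.4 dB


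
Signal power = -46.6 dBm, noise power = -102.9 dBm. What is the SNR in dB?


SNR = -46.6 - (-102.9) = 56.3 dB

56.3 dB


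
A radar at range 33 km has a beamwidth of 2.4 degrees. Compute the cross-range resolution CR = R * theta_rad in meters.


BW_rad = 0.041887902
CR = 33000 * 0.041887902 = 1382.3 m

1382.3 m


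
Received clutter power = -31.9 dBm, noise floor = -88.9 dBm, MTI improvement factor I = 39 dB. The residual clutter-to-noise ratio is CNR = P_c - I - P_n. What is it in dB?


CNR = -31.9 - 39 - (-88.9) = 18.0 dB

18.0 dB


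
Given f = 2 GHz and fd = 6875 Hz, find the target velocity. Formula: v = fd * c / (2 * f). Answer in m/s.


v = 6875 * 3e8 / (2 * 2000000000.0) = 515.6 m/s

515.6 m/s


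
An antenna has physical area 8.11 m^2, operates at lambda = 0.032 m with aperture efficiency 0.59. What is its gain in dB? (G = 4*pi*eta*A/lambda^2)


G_linear = 4*pi*0.59*8.11/0.032^2 = 58719.56
G_dB = 10*log10(58719.56) = 47.7 dB

47.7 dB


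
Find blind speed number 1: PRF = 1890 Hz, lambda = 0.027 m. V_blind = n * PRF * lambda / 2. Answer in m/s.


V_blind = 1 * 1890 * 0.027 / 2 = 25.5 m/s

25.5 m/s


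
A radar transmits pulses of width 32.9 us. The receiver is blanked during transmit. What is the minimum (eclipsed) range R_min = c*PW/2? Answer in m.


R_min = 3e8 * 32.9e-6 / 2 = 4935.0 m

4935.0 m


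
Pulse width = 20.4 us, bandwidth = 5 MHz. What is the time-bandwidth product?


TBP = 20.4 * 5 = 102.0

102.0


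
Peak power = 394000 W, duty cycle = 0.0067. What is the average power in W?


P_avg = 394000 * 0.0067 = 2639.8 W

2639.8 W


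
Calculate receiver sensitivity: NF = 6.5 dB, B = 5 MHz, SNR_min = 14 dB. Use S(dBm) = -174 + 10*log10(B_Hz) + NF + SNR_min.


10*log10(5000000.0) = 66.99
S = -174 + 66.99 + 6.5 + 14 = -86.5 dBm

-86.5 dBm


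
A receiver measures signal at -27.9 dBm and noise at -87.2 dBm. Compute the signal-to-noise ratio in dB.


SNR = -27.9 - (-87.2) = 59.3 dB

59.3 dB


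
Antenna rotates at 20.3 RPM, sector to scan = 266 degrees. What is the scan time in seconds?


t = 266 / (20.3 * 360) * 60 = 2.18 s

2.18 s


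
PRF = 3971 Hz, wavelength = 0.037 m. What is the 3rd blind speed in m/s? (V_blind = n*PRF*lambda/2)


V_blind = 3 * 3971 * 0.037 / 2 = 220.4 m/s

220.4 m/s


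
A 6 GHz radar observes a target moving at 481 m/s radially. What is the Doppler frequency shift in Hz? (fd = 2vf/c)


fd = 2 * 481 * 6000000000.0 / 3e8 = 19240.0 Hz

19240.0 Hz


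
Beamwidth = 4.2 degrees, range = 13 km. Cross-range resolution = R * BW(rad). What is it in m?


BW_rad = 0.073303829
CR = 13000 * 0.073303829 = 952.9 m

952.9 m


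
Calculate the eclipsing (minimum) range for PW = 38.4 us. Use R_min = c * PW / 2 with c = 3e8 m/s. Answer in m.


R_min = 3e8 * 38.4e-6 / 2 = 5760.0 m

5760.0 m


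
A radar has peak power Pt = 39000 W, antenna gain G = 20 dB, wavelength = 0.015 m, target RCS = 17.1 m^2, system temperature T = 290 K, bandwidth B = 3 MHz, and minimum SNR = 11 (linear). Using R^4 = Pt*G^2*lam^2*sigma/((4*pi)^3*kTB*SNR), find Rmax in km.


G_lin = 10^(20/10) = 100.0
R^4 = 39000 * 100.0^2 * 0.015^2 * 17.1 / ((4*pi)^3 * 1.38e-23 * 290 * 3000000.0 * 11)
R^4 = 5.72562e15 m^4
R_max = (5.72562e15)^(1/4) = 8698.7 m = 8.7 km

8.7 km


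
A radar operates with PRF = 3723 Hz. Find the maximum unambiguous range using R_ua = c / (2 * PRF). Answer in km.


R_ua = 3e8 / (2 * 3723) = 40290.1 m = 40.3 km

40.3 km


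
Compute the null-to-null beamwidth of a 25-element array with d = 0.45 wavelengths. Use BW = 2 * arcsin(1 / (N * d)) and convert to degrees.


1/(N*d) = 1/(25*0.45) = 0.088889
BW = 2*arcsin(0.088889) = 10.2 degrees

10.2 degrees


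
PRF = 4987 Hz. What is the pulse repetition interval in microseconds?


PRI = 1/4987 = 0.0002005214 s = 200.5 us

200.5 us


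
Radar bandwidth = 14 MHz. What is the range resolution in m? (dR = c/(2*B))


dR = 3e8 / (2 * 14000000.0) = 10.71 m

10.71 m


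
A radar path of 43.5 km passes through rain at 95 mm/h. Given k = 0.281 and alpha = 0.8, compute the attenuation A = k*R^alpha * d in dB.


gamma = 0.281 * 95^0.8 = 10.737056 dB/km
A = 10.737056 * 43.5 = 467.06 dB

467.06 dB


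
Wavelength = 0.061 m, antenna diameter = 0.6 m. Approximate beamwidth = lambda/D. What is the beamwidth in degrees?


BW_rad = 0.061 / 0.6 = 0.101667
BW_deg = 5.83 degrees

5.83 degrees


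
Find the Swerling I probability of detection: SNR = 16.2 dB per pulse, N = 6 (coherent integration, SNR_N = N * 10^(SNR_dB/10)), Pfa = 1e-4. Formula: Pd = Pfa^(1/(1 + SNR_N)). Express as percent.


SNR_lin = 10^(16.2/10) = 41.68694
SNR_N = 6 * 41.68694 = 250.12164
1/(1 + SNR_N) = 1/251.12164 = 0.0039821
Pd = (1e-4)^0.0039821 = 0.96399
Pd = 96.4%

96.4%


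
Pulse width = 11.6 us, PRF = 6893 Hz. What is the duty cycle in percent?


DC = 11.6e-6 * 6893 * 100 = 8.0%

8.0%


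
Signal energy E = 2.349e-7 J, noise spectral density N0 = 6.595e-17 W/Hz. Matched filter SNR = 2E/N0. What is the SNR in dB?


SNR_lin = 2 * 2.349e-7 / 6.595e-17 = 7.124e9
SNR_dB = 10*log10(7.124e9) = 98.5 dB

98.5 dB


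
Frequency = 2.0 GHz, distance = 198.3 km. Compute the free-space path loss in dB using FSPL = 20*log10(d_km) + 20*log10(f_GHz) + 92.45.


20*log10(198.3) = 45.95
20*log10(2.0) = 6.02
FSPL = 144.4 dB

144.4 dB


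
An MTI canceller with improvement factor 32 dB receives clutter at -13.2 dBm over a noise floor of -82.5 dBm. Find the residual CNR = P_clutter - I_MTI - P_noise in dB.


CNR = -13.2 - 32 - (-82.5) = 37.3 dB

37.3 dB


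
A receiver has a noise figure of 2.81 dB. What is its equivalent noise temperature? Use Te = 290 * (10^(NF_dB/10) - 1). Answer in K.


NF_lin = 10^(2.81/10) = 1.909853
Te = 290 * (1.909853 - 1) = 263.9 K

263.9 K


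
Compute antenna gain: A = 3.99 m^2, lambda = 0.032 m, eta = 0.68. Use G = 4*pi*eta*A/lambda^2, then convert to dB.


G_linear = 4*pi*0.68*3.99/0.032^2 = 33295.97
G_dB = 10*log10(33295.97) = 45.2 dB

45.2 dB


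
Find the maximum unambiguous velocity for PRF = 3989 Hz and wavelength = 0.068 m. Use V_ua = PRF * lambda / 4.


V_ua = 3989 * 0.068 / 4 = 67.8 m/s

67.8 m/s


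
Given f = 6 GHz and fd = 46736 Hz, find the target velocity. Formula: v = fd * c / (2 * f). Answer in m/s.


v = 46736 * 3e8 / (2 * 6000000000.0) = 1168.4 m/s

1168.4 m/s


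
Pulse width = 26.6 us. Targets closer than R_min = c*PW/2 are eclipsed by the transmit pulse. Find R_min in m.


R_min = 3e8 * 26.6e-6 / 2 = 3990.0 m

3990.0 m


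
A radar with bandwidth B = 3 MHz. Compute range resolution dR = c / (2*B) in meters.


dR = 3e8 / (2 * 3000000.0) = 50.0 m

50.0 m


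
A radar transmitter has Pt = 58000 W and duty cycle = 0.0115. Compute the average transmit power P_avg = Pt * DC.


P_avg = 58000 * 0.0115 = 667.0 W

667.0 W


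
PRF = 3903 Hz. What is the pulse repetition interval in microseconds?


PRI = 1/3903 = 0.0002562132 s = 256.2 us

256.2 us


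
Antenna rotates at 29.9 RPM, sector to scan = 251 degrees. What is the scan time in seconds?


t = 251 / (29.9 * 360) * 60 = 1.4 s

1.4 s


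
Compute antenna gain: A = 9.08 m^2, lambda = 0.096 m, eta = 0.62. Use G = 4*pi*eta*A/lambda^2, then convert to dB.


G_linear = 4*pi*0.62*9.08/0.096^2 = 7676.18
G_dB = 10*log10(7676.18) = 38.9 dB

38.9 dB


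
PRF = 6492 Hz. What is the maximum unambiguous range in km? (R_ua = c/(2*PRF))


R_ua = 3e8 / (2 * 6492) = 23105.4 m = 23.1 km

23.1 km


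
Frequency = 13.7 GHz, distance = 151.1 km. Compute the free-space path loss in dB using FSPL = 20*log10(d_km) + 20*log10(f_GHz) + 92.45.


20*log10(151.1) = 43.59
20*log10(13.7) = 22.73
FSPL = 158.8 dB

158.8 dB


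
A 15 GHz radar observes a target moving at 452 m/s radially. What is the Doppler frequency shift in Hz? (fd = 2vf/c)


fd = 2 * 452 * 15000000000.0 / 3e8 = 45200.0 Hz

45200.0 Hz


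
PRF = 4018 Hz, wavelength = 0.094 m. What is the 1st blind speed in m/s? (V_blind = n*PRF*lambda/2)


V_blind = 1 * 4018 * 0.094 / 2 = 188.8 m/s

188.8 m/s


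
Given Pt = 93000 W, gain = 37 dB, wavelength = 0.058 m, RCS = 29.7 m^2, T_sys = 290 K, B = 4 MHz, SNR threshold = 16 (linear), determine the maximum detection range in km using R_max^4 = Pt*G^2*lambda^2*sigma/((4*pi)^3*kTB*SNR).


G_lin = 10^(37/10) = 5011.872336
R^4 = 93000 * 5011.872336^2 * 0.058^2 * 29.7 / ((4*pi)^3 * 1.38e-23 * 290 * 4000000.0 * 16)
R^4 = 4.59207e20 m^4
R_max = (4.59207e20)^(1/4) = 146386.9 m = 146.4 km

146.4 km


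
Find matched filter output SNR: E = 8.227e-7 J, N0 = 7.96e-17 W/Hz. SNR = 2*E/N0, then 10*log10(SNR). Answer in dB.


SNR_lin = 2 * 8.227e-7 / 7.96e-17 = 2.067e10
SNR_dB = 10*log10(2.067e10) = 103.2 dB

103.2 dB


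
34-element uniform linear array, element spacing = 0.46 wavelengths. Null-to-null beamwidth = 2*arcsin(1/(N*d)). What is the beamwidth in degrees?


1/(N*d) = 1/(34*0.46) = 0.063939
BW = 2*arcsin(0.063939) = 7.3 degrees

7.3 degrees


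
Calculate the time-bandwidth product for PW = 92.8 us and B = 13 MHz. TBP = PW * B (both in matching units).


TBP = 92.8 * 13 = 1206.4

1206.4


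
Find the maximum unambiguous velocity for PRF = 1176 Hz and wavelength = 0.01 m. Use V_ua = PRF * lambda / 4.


V_ua = 1176 * 0.01 / 4 = 2.9 m/s

2.9 m/s


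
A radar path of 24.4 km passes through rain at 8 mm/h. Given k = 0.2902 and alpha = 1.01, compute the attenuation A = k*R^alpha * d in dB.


gamma = 0.2902 * 8^1.01 = 2.370382 dB/km
A = 2.370382 * 24.4 = 57.84 dB

57.84 dB


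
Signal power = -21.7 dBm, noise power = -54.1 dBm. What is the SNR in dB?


SNR = -21.7 - (-54.1) = 32.4 dB

32.4 dB


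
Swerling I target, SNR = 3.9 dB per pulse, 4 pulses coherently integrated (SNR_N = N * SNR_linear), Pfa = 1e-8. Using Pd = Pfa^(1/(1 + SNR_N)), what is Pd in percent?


SNR_lin = 10^(3.9/10) = 2.45471
SNR_N = 4 * 2.45471 = 9.81884
1/(1 + SNR_N) = 1/10.81884 = 0.0924314
Pd = (1e-8)^0.0924314 = 0.1822
Pd = 18.2%

18.2%


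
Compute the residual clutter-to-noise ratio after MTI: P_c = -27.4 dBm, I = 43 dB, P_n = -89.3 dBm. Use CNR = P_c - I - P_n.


CNR = -27.4 - 43 - (-89.3) = 18.9 dB

18.9 dB


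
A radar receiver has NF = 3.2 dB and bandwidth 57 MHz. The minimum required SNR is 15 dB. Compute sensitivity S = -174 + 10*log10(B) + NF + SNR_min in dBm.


10*log10(57000000.0) = 77.56
S = -174 + 77.56 + 3.2 + 15 = -78.2 dBm

-78.2 dBm


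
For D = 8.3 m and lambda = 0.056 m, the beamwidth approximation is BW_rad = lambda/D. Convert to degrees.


BW_rad = 0.056 / 8.3 = 0.006747
BW_deg = 0.39 degrees

0.39 degrees


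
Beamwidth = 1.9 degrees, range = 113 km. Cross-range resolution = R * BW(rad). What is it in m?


BW_rad = 0.033161256
CR = 113000 * 0.033161256 = 3747.2 m

3747.2 m


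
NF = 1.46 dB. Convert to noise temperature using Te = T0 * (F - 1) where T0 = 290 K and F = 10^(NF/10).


NF_lin = 10^(1.46/10) = 1.399587
Te = 290 * (1.399587 - 1) = 115.9 K

115.9 K


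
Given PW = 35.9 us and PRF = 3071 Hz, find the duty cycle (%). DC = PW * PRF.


DC = 35.9e-6 * 3071 * 100 = 11.02%

11.02%


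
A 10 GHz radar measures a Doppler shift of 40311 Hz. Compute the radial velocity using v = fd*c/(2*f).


v = 40311 * 3e8 / (2 * 10000000000.0) = 604.7 m/s

604.7 m/s


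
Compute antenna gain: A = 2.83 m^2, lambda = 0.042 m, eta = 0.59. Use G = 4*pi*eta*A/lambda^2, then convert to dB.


G_linear = 4*pi*0.59*2.83/0.042^2 = 11894.6
G_dB = 10*log10(11894.6) = 40.8 dB

40.8 dB


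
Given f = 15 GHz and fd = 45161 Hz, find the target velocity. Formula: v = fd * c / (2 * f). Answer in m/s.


v = 45161 * 3e8 / (2 * 15000000000.0) = 451.6 m/s

451.6 m/s


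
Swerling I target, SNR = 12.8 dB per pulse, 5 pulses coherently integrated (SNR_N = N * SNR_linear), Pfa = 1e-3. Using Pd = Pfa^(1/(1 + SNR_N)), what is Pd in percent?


SNR_lin = 10^(12.8/10) = 19.05461
SNR_N = 5 * 19.05461 = 95.27305
1/(1 + SNR_N) = 1/96.27305 = 0.0103871
Pd = (1e-3)^0.0103871 = 0.93076
Pd = 93.1%

93.1%


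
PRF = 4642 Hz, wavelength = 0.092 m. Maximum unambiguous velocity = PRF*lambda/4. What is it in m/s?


V_ua = 4642 * 0.092 / 4 = 106.8 m/s

106.8 m/s


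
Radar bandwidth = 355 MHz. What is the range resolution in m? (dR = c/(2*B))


dR = 3e8 / (2 * 355000000.0) = 0.42 m

0.42 m


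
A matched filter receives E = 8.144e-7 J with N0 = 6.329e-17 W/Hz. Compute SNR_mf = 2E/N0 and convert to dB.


SNR_lin = 2 * 8.144e-7 / 6.329e-17 = 2.574e10
SNR_dB = 10*log10(2.574e10) = 104.1 dB

104.1 dB


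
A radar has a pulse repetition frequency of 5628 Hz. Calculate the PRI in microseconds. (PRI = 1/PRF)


PRI = 1/5628 = 0.000177683 s = 177.7 us

177.7 us


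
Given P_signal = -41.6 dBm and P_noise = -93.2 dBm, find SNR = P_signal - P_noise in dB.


SNR = -41.6 - (-93.2) = 51.6 dB

51.6 dB


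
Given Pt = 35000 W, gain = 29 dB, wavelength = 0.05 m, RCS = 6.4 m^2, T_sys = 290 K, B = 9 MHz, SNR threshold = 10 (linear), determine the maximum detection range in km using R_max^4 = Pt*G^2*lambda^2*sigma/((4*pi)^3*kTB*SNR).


G_lin = 10^(29/10) = 794.328235
R^4 = 35000 * 794.328235^2 * 0.05^2 * 6.4 / ((4*pi)^3 * 1.38e-23 * 290 * 9000000.0 * 10)
R^4 = 4.94355e17 m^4
R_max = (4.94355e17)^(1/4) = 26516.1 m = 26.5 km

26.5 km
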